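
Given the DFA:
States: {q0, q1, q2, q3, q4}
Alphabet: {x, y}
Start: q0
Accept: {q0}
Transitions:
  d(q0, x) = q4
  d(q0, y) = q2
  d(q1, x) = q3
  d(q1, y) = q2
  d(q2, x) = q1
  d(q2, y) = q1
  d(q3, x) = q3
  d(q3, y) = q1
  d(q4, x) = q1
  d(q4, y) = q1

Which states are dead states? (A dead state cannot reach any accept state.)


Forward reachability from each state:
  q0 -> reaches accept state q0 (live)
  q1 -> reaches {q1, q2, q3}, no accept state (dead)
  q2 -> reaches {q1, q2, q3}, no accept state (dead)
  q3 -> reaches {q1, q2, q3}, no accept state (dead)
  q4 -> reaches {q1, q2, q3, q4}, no accept state (dead)

{q1, q2, q3, q4}


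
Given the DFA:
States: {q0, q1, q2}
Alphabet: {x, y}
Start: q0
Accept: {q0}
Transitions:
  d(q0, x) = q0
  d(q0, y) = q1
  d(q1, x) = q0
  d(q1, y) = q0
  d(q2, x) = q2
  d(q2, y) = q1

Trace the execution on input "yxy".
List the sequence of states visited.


Input: yxy
d(q0, y) = q1
d(q1, x) = q0
d(q0, y) = q1


q0 -> q1 -> q0 -> q1


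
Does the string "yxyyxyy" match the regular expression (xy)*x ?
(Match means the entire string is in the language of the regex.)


|string| = 7; first = 'y'; last = 'y'

No, "yxyyxyy" does not match (xy)*x


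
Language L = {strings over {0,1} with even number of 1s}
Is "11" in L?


count('1') = 2; 2 mod 2 = 0

Yes, "11" is in L


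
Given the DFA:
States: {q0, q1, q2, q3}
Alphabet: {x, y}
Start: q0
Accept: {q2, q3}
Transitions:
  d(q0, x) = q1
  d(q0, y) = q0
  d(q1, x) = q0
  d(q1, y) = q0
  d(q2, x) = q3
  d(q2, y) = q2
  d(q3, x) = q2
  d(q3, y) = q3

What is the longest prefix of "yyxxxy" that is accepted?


Run the DFA, marking each prefix where the state is accepting:
  "" -> q0 [reject]
  "y" -> q0 [reject]
  "yy" -> q0 [reject]
  "yyx" -> q1 [reject]
  "yyxx" -> q0 [reject]
  "yyxxx" -> q1 [reject]
  "yyxxxy" -> q0 [reject]

No prefix is accepted


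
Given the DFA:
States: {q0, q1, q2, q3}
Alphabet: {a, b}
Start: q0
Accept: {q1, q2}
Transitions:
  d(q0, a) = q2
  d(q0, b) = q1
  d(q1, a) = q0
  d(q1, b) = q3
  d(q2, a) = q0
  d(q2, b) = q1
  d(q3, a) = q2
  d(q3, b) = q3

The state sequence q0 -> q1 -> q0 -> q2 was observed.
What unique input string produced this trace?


Trace back each transition to find the symbol:
  q0 --[b]--> q1
  q1 --[a]--> q0
  q0 --[a]--> q2

"baa"


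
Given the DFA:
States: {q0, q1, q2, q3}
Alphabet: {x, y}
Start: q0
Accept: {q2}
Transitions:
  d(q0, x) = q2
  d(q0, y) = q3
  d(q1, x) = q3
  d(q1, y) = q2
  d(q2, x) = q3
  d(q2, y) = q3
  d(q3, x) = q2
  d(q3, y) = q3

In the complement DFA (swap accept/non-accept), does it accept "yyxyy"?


Trace: q0 -> q3 -> q3 -> q2 -> q3 -> q3
Final: q3
Original accept: {q2}
Complement: q3 is not in original accept

Yes, complement accepts (original rejects)


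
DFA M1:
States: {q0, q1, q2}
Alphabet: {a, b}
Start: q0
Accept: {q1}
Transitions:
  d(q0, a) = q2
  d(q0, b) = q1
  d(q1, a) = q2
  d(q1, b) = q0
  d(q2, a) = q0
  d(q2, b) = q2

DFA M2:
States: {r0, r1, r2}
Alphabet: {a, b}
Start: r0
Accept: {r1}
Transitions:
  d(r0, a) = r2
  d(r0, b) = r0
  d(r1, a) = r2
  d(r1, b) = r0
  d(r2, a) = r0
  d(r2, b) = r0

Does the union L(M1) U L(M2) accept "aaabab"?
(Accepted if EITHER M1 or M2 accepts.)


M1: final=q1 accepted=True
M2: final=r0 accepted=False

Yes, union accepts


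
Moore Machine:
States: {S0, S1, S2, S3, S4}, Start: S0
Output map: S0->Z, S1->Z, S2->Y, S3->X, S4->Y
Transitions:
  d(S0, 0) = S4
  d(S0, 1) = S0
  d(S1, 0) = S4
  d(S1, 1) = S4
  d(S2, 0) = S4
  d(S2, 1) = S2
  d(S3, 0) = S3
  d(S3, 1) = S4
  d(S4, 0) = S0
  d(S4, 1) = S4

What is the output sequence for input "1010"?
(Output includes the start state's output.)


Start: S0 (output Z)
  --1--> S0 (output Z)
  --0--> S4 (output Y)
  --1--> S4 (output Y)
  --0--> S0 (output Z)

"ZZYYZ"


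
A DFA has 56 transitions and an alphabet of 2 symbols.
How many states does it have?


Each state has exactly one transition per symbol.
states = transitions / |alphabet| = 56 / 2 = 28

28


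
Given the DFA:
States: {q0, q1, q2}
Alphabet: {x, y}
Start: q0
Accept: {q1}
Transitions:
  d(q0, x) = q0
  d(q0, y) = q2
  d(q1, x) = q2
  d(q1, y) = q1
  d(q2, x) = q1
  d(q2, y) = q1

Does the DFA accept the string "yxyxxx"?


Trace: q0 -> q2 -> q1 -> q1 -> q2 -> q1 -> q2
Final state: q2
Accept states: {q1}

No, rejected (final state q2 is not an accept state)


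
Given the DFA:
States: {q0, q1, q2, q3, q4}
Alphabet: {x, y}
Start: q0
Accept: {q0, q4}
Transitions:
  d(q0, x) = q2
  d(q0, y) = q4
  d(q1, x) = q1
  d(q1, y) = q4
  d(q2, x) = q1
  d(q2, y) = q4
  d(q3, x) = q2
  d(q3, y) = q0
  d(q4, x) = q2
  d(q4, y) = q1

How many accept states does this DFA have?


Accept states listed: {q0, q4}
Counting: q0(1) q4(2)

2


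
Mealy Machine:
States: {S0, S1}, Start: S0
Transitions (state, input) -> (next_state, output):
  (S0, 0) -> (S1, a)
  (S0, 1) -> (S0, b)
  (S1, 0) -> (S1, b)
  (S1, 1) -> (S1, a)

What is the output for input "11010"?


Step-by-step:
  (S0, 1) -> (S0, b)
  (S0, 1) -> (S0, b)
  (S0, 0) -> (S1, a)
  (S1, 1) -> (S1, a)
  (S1, 0) -> (S1, b)

"bbaab"


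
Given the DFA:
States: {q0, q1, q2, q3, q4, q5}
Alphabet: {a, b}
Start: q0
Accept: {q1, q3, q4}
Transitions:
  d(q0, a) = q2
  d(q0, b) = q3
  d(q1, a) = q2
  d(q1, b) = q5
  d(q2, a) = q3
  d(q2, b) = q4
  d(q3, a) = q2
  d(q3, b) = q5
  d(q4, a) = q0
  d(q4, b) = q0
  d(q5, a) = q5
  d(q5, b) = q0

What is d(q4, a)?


Looking up transition d(q4, a)

q0


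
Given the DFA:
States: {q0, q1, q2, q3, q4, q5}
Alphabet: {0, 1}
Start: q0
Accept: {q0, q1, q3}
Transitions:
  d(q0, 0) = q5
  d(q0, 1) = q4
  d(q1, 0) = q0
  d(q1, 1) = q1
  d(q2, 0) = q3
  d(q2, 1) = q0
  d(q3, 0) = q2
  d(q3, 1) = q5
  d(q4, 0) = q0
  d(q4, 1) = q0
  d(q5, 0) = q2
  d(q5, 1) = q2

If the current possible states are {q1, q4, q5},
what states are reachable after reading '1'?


Apply transition on '1' from each current state:
  d(q1, 1) = q1
  d(q4, 1) = q0
  d(q5, 1) = q2

{q0, q1, q2}


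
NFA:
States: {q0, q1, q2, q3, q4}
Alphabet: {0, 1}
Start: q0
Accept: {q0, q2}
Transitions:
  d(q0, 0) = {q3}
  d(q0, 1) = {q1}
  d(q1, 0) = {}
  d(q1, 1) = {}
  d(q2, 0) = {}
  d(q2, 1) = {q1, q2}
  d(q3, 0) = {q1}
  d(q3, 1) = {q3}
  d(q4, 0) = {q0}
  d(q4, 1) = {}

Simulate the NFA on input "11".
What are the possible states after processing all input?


Start: {q0}
  --1--> {q1}
  --1--> {}

{} (empty set, no valid transitions)


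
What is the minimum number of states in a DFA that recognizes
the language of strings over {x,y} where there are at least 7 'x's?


States: count = 0, 1, ..., 6, and a final '>= 7' state.
Total: 7 + 1 = 8. Accept = '>= 7' state.

8


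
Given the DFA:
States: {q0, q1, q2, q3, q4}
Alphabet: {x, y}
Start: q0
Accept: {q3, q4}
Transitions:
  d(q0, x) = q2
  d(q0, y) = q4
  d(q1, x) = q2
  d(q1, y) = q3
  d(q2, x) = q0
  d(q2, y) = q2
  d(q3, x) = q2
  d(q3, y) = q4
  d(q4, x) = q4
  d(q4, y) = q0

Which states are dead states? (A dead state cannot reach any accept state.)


Forward reachability from each state:
  q0 -> reaches accept state q4 (live)
  q1 -> reaches accept state q3 (live)
  q2 -> reaches accept state q4 (live)
  q3 -> reaches accept state q3 (live)
  q4 -> reaches accept state q4 (live)

None (all states can reach an accept state)


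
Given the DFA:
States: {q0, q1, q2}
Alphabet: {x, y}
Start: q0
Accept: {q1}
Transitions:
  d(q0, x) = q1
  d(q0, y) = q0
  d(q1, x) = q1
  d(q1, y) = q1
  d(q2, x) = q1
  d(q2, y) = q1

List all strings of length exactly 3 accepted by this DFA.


All strings of length 3: 8 total
Accepted: 7

"xxx", "xxy", "xyx", "xyy", "yxx", "yxy", "yyx"


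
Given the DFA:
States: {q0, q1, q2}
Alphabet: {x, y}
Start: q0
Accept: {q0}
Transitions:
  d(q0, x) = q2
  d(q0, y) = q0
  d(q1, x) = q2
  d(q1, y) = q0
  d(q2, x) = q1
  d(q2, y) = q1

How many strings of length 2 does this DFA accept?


Enumerating all length-2 strings:
  "xx" -> q1 [reject]
  "xy" -> q1 [reject]
  "yx" -> q2 [reject]
  "yy" -> q0 [accept]

1 out of 4


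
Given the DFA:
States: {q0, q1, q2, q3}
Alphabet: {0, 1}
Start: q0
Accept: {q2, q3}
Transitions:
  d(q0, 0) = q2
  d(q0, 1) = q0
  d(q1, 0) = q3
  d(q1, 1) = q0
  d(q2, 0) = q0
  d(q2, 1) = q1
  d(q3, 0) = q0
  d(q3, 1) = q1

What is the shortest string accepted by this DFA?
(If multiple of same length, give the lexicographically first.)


BFS by string length (lex-first path to each state shown):
  len 0: q0<-""
  len 1: q0<-"1", q2<-"0"
Found accept state at length 1.

"0"


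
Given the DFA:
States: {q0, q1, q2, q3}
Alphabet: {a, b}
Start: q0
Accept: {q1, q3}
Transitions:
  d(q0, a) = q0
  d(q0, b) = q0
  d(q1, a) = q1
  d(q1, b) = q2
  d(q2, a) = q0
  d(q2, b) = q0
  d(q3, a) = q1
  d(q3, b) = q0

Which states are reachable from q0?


BFS from q0:
  layer 0: {q0}

{q0}


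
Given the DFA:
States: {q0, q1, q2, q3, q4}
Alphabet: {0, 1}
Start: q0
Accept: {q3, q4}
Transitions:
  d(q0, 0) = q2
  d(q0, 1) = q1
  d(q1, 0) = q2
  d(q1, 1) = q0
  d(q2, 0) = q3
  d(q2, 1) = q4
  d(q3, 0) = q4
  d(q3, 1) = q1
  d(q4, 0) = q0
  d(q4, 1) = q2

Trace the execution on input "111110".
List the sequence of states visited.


Input: 111110
d(q0, 1) = q1
d(q1, 1) = q0
d(q0, 1) = q1
d(q1, 1) = q0
d(q0, 1) = q1
d(q1, 0) = q2


q0 -> q1 -> q0 -> q1 -> q0 -> q1 -> q2


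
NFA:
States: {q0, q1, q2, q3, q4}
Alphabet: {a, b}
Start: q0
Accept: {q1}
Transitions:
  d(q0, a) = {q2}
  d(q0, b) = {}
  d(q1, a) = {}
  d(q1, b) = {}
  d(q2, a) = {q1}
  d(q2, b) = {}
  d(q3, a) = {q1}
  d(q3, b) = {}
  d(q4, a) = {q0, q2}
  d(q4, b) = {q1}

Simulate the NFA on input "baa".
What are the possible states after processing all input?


Start: {q0}
  --b--> {}
  --a--> {}
  --a--> {}

{} (empty set, no valid transitions)


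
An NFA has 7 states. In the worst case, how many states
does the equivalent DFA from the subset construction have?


Subset construction: one DFA state per subset of NFA states.
2^7 = 128

128


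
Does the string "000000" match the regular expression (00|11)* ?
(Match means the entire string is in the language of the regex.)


|string| = 6; first = '0'; last = '0'

Yes, "000000" matches (00|11)*


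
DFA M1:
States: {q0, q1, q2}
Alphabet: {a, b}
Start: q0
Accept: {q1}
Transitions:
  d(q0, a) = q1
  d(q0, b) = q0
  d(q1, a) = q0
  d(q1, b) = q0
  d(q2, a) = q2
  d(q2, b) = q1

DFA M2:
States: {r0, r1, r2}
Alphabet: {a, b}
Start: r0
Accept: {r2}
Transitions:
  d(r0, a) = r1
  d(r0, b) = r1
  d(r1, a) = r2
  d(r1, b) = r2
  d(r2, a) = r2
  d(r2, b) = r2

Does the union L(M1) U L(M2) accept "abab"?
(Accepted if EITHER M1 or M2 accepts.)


M1: final=q0 accepted=False
M2: final=r2 accepted=True

Yes, union accepts


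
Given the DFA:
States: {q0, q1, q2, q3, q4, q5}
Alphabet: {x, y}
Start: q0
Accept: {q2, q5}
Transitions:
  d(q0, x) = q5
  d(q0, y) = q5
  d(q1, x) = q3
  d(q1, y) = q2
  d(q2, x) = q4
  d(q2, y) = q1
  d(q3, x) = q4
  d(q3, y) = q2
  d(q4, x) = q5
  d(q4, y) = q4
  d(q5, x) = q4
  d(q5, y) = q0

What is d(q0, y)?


Looking up transition d(q0, y)

q5


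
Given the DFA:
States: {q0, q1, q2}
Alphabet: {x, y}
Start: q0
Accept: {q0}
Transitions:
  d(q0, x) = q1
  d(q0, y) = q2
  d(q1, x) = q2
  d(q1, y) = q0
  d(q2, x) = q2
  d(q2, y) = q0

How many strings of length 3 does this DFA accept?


Enumerating all length-3 strings:
  "xxx" -> q2 [reject]
  "xxy" -> q0 [accept]
  "xyx" -> q1 [reject]
  "xyy" -> q2 [reject]
  "yxx" -> q2 [reject]
  "yxy" -> q0 [accept]
  "yyx" -> q1 [reject]
  "yyy" -> q2 [reject]

2 out of 8


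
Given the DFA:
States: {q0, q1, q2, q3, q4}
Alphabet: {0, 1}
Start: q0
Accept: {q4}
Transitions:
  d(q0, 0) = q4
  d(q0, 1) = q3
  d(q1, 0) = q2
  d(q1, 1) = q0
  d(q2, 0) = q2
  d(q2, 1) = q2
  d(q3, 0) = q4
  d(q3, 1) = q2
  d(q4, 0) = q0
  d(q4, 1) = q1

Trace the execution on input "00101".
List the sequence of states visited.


Input: 00101
d(q0, 0) = q4
d(q4, 0) = q0
d(q0, 1) = q3
d(q3, 0) = q4
d(q4, 1) = q1


q0 -> q4 -> q0 -> q3 -> q4 -> q1


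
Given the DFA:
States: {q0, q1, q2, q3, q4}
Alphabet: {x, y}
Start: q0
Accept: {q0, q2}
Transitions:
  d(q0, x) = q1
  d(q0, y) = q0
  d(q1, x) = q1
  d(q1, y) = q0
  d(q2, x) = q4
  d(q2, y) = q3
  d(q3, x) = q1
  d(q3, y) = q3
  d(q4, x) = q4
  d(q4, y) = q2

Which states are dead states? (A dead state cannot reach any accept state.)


Forward reachability from each state:
  q0 -> reaches accept state q0 (live)
  q1 -> reaches accept state q0 (live)
  q2 -> reaches accept state q0 (live)
  q3 -> reaches accept state q0 (live)
  q4 -> reaches accept state q0 (live)

None (all states can reach an accept state)


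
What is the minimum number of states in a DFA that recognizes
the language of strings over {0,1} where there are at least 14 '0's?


States: count = 0, 1, ..., 13, and a final '>= 14' state.
Total: 14 + 1 = 15. Accept = '>= 14' state.

15


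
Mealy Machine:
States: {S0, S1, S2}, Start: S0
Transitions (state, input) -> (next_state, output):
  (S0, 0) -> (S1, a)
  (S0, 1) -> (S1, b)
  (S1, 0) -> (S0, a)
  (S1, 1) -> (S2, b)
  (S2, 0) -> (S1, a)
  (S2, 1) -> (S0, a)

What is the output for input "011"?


Step-by-step:
  (S0, 0) -> (S1, a)
  (S1, 1) -> (S2, b)
  (S2, 1) -> (S0, a)

"aba"


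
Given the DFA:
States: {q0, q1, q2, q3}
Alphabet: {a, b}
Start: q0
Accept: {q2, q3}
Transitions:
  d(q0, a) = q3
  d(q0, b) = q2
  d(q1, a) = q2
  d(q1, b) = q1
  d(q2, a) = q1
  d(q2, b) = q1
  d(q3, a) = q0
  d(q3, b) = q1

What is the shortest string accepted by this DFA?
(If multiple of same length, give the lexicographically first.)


BFS by string length (lex-first path to each state shown):
  len 0: q0<-""
  len 1: q2<-"b", q3<-"a"
Found accept state at length 1.

"a"


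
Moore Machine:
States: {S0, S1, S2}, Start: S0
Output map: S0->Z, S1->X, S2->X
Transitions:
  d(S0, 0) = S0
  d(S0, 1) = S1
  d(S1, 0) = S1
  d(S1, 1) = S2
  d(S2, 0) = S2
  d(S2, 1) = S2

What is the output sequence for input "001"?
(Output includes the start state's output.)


Start: S0 (output Z)
  --0--> S0 (output Z)
  --0--> S0 (output Z)
  --1--> S1 (output X)

"ZZZX"


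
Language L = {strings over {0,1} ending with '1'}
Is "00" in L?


last symbol = '0'

No, "00" is not in L


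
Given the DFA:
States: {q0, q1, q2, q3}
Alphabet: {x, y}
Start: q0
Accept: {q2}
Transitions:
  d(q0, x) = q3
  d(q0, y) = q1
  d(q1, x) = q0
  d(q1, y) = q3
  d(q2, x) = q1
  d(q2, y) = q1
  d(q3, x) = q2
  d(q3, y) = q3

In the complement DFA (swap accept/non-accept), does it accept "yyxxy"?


Trace: q0 -> q1 -> q3 -> q2 -> q1 -> q3
Final: q3
Original accept: {q2}
Complement: q3 is not in original accept

Yes, complement accepts (original rejects)


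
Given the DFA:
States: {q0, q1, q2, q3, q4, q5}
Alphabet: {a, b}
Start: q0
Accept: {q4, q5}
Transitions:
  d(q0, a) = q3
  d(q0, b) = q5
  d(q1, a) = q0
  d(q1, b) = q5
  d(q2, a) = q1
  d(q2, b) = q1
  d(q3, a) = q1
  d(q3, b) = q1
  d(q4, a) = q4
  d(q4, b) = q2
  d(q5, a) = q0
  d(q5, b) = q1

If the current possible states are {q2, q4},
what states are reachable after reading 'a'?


Apply transition on 'a' from each current state:
  d(q2, a) = q1
  d(q4, a) = q4

{q1, q4}


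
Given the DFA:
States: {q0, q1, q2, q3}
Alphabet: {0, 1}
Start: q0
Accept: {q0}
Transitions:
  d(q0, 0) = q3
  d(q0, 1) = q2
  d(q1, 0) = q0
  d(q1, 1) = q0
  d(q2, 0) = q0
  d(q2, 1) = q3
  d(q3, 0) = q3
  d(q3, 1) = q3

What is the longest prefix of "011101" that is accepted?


Run the DFA, marking each prefix where the state is accepting:
  "" -> q0 [accept]
  "0" -> q3 [reject]
  "01" -> q3 [reject]
  "011" -> q3 [reject]
  "0111" -> q3 [reject]
  "01110" -> q3 [reject]
  "011101" -> q3 [reject]

""


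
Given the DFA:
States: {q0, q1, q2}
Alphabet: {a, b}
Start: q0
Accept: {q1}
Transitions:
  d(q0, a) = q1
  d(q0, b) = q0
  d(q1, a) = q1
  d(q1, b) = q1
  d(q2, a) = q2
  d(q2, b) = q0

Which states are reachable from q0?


BFS from q0:
  layer 0: {q0}
  layer 1: {q1}

{q0, q1}


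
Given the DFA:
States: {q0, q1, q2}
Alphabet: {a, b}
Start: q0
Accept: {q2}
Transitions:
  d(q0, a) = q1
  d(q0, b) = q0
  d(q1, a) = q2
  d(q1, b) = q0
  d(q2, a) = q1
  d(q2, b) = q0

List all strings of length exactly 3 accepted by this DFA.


All strings of length 3: 8 total
Accepted: 1

"baa"


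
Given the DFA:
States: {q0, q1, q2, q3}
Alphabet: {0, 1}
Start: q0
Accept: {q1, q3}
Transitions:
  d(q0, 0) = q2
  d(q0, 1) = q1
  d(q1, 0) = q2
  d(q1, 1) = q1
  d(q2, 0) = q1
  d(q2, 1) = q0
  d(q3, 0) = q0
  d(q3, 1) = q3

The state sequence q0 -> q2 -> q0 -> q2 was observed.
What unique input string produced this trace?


Trace back each transition to find the symbol:
  q0 --[0]--> q2
  q2 --[1]--> q0
  q0 --[0]--> q2

"010"


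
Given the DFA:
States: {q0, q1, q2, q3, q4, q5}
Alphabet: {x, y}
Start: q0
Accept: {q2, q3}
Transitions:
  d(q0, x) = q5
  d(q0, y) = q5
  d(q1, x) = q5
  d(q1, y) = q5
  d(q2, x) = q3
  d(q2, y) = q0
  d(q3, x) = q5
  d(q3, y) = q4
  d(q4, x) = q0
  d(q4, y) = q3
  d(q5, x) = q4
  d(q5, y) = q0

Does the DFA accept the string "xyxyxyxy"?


Trace: q0 -> q5 -> q0 -> q5 -> q0 -> q5 -> q0 -> q5 -> q0
Final state: q0
Accept states: {q2, q3}

No, rejected (final state q0 is not an accept state)


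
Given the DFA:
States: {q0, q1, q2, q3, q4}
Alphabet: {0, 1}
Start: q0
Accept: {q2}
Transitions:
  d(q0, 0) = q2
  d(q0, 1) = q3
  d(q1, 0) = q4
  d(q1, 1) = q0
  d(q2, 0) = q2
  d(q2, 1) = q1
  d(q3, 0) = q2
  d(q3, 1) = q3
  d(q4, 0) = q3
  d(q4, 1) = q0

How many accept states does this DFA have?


Accept states listed: {q2}
Counting: q2(1)

1


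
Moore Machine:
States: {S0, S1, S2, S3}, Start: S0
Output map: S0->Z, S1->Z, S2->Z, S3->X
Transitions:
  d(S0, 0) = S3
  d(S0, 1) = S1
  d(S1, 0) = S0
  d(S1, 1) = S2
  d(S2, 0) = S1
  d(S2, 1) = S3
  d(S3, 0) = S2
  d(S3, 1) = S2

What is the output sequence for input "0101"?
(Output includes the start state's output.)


Start: S0 (output Z)
  --0--> S3 (output X)
  --1--> S2 (output Z)
  --0--> S1 (output Z)
  --1--> S2 (output Z)

"ZXZZZ"


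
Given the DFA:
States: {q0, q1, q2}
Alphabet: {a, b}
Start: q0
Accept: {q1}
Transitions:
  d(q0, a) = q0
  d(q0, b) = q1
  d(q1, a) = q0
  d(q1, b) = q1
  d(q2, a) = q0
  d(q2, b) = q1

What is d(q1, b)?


Looking up transition d(q1, b)

q1


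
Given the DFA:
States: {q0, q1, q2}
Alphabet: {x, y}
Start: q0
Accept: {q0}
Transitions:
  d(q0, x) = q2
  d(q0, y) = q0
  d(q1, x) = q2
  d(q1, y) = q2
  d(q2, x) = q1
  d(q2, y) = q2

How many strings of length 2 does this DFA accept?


Enumerating all length-2 strings:
  "xx" -> q1 [reject]
  "xy" -> q2 [reject]
  "yx" -> q2 [reject]
  "yy" -> q0 [accept]

1 out of 4


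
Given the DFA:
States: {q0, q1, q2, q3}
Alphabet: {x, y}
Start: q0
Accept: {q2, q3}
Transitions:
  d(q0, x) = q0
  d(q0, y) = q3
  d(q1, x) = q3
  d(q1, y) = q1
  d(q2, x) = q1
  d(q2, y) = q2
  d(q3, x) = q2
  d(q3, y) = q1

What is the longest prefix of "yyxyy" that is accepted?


Run the DFA, marking each prefix where the state is accepting:
  "" -> q0 [reject]
  "y" -> q3 [accept]
  "yy" -> q1 [reject]
  "yyx" -> q3 [accept]
  "yyxy" -> q1 [reject]
  "yyxyy" -> q1 [reject]

"yyx"


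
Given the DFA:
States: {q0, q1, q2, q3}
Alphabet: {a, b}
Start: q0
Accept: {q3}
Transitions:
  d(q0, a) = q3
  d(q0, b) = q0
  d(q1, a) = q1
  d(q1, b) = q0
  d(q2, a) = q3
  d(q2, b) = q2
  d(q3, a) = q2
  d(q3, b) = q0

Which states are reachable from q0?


BFS from q0:
  layer 0: {q0}
  layer 1: {q3}
  layer 2: {q2}

{q0, q2, q3}


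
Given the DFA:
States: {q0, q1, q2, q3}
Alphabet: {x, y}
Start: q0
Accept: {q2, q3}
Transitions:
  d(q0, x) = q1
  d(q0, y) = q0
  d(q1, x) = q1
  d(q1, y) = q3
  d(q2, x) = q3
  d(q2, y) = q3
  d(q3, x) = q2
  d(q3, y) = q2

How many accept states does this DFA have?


Accept states listed: {q2, q3}
Counting: q2(1) q3(2)

2


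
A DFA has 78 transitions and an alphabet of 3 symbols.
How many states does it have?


Each state has exactly one transition per symbol.
states = transitions / |alphabet| = 78 / 3 = 26

26


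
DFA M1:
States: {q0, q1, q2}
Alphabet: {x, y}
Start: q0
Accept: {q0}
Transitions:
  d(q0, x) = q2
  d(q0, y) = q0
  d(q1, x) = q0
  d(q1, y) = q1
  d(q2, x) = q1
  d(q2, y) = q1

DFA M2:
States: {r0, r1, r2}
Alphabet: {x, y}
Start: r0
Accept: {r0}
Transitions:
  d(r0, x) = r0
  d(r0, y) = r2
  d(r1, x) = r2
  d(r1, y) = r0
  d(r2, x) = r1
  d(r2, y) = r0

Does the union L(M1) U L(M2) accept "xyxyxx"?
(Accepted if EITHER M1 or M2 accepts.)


M1: final=q1 accepted=False
M2: final=r0 accepted=True

Yes, union accepts


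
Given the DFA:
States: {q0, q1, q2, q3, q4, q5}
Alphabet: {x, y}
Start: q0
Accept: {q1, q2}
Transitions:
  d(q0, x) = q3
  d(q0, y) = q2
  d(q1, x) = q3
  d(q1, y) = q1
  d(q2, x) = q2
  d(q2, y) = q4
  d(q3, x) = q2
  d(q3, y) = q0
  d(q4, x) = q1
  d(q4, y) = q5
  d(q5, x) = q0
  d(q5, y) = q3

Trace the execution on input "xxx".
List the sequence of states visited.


Input: xxx
d(q0, x) = q3
d(q3, x) = q2
d(q2, x) = q2


q0 -> q3 -> q2 -> q2


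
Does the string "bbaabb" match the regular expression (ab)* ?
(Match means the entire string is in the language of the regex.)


|string| = 6; first = 'b'; last = 'b'

No, "bbaabb" does not match (ab)*


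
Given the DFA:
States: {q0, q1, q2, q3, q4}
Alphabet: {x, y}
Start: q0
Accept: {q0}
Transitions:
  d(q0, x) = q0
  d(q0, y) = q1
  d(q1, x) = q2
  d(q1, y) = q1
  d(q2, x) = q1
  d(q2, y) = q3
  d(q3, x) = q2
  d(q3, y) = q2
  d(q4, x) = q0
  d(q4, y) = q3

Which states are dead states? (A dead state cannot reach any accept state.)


Forward reachability from each state:
  q0 -> reaches accept state q0 (live)
  q1 -> reaches {q1, q2, q3}, no accept state (dead)
  q2 -> reaches {q1, q2, q3}, no accept state (dead)
  q3 -> reaches {q1, q2, q3}, no accept state (dead)
  q4 -> reaches accept state q0 (live)

{q1, q2, q3}


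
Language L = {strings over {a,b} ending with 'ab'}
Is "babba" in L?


last two symbols = 'ba'

No, "babba" is not in L


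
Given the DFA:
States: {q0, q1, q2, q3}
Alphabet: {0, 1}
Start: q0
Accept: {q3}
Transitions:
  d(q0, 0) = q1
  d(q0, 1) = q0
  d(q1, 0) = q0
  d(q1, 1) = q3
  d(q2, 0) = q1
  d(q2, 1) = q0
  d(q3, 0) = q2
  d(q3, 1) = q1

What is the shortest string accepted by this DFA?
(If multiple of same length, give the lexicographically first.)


BFS by string length (lex-first path to each state shown):
  len 0: q0<-""
  len 1: q0<-"1", q1<-"0"
  len 2: q0<-"00", q1<-"10", q3<-"01"
Found accept state at length 2.

"01"


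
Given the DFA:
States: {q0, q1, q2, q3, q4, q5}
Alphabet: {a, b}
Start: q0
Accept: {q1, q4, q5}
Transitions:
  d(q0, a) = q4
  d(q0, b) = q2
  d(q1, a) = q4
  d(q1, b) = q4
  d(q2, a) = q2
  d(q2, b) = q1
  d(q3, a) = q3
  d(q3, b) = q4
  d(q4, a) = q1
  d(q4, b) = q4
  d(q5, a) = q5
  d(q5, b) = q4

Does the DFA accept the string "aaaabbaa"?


Trace: q0 -> q4 -> q1 -> q4 -> q1 -> q4 -> q4 -> q1 -> q4
Final state: q4
Accept states: {q1, q4, q5}

Yes, accepted (final state q4 is an accept state)


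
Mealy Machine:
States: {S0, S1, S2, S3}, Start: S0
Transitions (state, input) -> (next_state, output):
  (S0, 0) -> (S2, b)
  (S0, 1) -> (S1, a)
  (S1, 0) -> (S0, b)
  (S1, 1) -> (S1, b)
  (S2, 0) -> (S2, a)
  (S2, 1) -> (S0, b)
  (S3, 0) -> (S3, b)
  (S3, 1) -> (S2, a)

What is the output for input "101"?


Step-by-step:
  (S0, 1) -> (S1, a)
  (S1, 0) -> (S0, b)
  (S0, 1) -> (S1, a)

"aba"


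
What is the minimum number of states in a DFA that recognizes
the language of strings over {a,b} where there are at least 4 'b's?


States: count = 0, 1, ..., 3, and a final '>= 4' state.
Total: 4 + 1 = 5. Accept = '>= 4' state.

5


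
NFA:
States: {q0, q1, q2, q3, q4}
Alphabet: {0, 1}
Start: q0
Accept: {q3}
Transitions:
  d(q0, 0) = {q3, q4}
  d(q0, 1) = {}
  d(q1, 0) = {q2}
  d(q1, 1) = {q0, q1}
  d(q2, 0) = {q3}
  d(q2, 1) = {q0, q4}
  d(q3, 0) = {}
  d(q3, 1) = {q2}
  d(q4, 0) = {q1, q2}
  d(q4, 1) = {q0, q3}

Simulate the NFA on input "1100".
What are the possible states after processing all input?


Start: {q0}
  --1--> {}
  --1--> {}
  --0--> {}
  --0--> {}

{} (empty set, no valid transitions)


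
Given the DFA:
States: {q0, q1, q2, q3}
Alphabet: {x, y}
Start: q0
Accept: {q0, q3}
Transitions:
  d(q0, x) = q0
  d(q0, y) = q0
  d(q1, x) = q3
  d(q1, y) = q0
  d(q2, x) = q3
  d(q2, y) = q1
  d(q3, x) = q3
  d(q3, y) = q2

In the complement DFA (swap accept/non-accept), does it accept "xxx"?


Trace: q0 -> q0 -> q0 -> q0
Final: q0
Original accept: {q0, q3}
Complement: q0 is in original accept

No, complement rejects (original accepts)


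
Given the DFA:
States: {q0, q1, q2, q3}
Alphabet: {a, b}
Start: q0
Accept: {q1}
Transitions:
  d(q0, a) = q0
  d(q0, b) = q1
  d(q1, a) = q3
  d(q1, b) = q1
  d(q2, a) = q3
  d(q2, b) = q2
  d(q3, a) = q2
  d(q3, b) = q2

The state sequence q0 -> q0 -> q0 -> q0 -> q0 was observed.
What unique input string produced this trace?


Trace back each transition to find the symbol:
  q0 --[a]--> q0
  q0 --[a]--> q0
  q0 --[a]--> q0
  q0 --[a]--> q0

"aaaa"


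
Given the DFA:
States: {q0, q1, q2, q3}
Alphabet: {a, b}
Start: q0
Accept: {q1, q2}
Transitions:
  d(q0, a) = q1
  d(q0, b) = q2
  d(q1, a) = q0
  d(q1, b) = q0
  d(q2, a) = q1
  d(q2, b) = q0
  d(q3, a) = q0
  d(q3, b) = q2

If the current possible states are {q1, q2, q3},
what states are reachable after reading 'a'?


Apply transition on 'a' from each current state:
  d(q1, a) = q0
  d(q2, a) = q1
  d(q3, a) = q0

{q0, q1}


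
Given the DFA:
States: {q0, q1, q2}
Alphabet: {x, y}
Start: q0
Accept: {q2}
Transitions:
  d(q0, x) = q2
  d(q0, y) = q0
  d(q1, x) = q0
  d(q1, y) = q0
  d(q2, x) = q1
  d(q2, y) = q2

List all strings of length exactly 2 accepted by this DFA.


All strings of length 2: 4 total
Accepted: 2

"xy", "yx"


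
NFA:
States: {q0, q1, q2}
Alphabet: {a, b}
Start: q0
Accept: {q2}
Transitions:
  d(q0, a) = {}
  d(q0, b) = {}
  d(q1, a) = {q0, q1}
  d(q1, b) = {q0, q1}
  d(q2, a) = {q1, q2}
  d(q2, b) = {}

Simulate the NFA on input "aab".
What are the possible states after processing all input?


Start: {q0}
  --a--> {}
  --a--> {}
  --b--> {}

{} (empty set, no valid transitions)


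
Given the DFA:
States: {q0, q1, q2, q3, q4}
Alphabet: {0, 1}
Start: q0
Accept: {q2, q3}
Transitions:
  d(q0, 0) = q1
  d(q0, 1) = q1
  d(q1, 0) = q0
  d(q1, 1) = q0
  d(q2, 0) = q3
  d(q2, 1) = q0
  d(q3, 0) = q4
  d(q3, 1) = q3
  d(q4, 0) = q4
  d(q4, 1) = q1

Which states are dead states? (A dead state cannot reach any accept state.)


Forward reachability from each state:
  q0 -> reaches {q0, q1}, no accept state (dead)
  q1 -> reaches {q0, q1}, no accept state (dead)
  q2 -> reaches accept state q2 (live)
  q3 -> reaches accept state q3 (live)
  q4 -> reaches {q0, q1, q4}, no accept state (dead)

{q0, q1, q4}


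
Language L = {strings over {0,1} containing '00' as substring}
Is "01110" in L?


'00' does not occur

No, "01110" is not in L


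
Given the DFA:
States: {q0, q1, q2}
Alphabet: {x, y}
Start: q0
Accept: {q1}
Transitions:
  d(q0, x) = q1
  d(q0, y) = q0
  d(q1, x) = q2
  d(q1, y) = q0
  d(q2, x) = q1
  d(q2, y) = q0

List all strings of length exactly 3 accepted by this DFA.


All strings of length 3: 8 total
Accepted: 3

"xxx", "xyx", "yyx"


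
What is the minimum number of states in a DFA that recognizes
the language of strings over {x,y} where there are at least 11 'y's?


States: count = 0, 1, ..., 10, and a final '>= 11' state.
Total: 11 + 1 = 12. Accept = '>= 11' state.

12


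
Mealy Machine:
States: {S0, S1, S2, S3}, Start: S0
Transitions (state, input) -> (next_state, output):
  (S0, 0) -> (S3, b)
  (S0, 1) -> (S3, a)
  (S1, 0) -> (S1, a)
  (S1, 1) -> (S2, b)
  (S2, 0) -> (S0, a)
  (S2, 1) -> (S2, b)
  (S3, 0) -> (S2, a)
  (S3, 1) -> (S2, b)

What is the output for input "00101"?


Step-by-step:
  (S0, 0) -> (S3, b)
  (S3, 0) -> (S2, a)
  (S2, 1) -> (S2, b)
  (S2, 0) -> (S0, a)
  (S0, 1) -> (S3, a)

"babaa"


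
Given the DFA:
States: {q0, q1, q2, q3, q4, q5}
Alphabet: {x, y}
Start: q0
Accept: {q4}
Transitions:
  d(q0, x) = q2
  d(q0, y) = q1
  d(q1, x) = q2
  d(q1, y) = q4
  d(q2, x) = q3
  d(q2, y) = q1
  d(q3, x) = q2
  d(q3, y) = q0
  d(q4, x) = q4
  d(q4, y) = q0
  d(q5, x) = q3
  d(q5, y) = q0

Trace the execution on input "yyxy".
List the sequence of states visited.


Input: yyxy
d(q0, y) = q1
d(q1, y) = q4
d(q4, x) = q4
d(q4, y) = q0


q0 -> q1 -> q4 -> q4 -> q0


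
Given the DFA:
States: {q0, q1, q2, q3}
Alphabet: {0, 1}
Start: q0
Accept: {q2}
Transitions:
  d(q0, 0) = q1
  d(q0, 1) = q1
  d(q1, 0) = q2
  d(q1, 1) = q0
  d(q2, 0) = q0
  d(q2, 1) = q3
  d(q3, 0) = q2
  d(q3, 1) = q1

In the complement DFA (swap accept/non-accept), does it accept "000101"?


Trace: q0 -> q1 -> q2 -> q0 -> q1 -> q2 -> q3
Final: q3
Original accept: {q2}
Complement: q3 is not in original accept

Yes, complement accepts (original rejects)


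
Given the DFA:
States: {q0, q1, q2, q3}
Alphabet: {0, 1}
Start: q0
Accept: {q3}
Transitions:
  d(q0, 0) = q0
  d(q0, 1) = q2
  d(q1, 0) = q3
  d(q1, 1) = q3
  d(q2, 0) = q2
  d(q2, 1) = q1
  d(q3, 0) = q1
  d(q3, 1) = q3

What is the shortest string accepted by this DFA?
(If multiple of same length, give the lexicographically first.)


BFS by string length (lex-first path to each state shown):
  len 0: q0<-""
  len 1: q0<-"0", q2<-"1"
  len 2: q0<-"00", q1<-"11", q2<-"01"
  len 3: q0<-"000", q1<-"011", q2<-"001", q3<-"110"
Found accept state at length 3.

"110"


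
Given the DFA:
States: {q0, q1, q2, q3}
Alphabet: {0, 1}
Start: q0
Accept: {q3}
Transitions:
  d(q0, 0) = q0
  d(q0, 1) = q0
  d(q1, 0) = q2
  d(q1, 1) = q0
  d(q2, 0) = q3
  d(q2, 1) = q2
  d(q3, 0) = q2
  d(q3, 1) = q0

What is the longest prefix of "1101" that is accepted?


Run the DFA, marking each prefix where the state is accepting:
  "" -> q0 [reject]
  "1" -> q0 [reject]
  "11" -> q0 [reject]
  "110" -> q0 [reject]
  "1101" -> q0 [reject]

No prefix is accepted


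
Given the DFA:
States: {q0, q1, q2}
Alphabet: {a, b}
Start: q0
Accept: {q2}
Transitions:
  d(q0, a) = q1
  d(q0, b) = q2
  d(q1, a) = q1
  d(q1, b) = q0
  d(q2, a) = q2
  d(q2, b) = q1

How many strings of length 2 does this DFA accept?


Enumerating all length-2 strings:
  "aa" -> q1 [reject]
  "ab" -> q0 [reject]
  "ba" -> q2 [accept]
  "bb" -> q1 [reject]

1 out of 4


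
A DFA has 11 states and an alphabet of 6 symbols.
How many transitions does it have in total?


Each state has exactly one transition per symbol.
11 * 6 = 66

66


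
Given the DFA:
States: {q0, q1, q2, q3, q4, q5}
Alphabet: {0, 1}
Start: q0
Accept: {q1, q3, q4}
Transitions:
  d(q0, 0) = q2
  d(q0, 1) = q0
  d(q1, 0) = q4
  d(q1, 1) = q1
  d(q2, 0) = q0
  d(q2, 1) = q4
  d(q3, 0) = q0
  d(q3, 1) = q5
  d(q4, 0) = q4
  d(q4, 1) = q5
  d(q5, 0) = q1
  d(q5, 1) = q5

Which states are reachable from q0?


BFS from q0:
  layer 0: {q0}
  layer 1: {q2}
  layer 2: {q4}
  layer 3: {q5}
  layer 4: {q1}

{q0, q1, q2, q4, q5}


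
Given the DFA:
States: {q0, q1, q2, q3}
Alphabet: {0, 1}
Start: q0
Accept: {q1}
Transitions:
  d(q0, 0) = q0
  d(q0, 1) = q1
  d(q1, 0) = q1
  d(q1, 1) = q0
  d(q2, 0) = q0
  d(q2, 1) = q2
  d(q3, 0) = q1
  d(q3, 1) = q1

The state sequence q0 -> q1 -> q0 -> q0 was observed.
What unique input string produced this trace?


Trace back each transition to find the symbol:
  q0 --[1]--> q1
  q1 --[1]--> q0
  q0 --[0]--> q0

"110"


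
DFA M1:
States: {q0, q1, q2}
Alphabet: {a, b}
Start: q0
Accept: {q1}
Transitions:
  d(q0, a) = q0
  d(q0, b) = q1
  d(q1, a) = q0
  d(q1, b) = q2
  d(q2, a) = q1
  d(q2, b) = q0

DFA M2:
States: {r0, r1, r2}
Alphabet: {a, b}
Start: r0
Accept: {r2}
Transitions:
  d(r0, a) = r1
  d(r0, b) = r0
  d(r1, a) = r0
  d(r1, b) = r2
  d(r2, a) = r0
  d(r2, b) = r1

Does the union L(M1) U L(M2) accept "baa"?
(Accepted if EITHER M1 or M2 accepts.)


M1: final=q0 accepted=False
M2: final=r0 accepted=False

No, union rejects (neither accepts)


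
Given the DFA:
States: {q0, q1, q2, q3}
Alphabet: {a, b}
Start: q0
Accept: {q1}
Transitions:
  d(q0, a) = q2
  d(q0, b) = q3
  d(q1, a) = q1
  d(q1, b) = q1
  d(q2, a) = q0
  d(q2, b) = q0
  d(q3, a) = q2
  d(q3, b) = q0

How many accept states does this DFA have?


Accept states listed: {q1}
Counting: q1(1)

1


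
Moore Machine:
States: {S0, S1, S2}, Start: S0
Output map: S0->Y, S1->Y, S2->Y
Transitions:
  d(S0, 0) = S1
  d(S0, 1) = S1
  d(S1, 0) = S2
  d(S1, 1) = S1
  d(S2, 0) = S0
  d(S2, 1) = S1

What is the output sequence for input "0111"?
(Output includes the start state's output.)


Start: S0 (output Y)
  --0--> S1 (output Y)
  --1--> S1 (output Y)
  --1--> S1 (output Y)
  --1--> S1 (output Y)

"YYYYY"


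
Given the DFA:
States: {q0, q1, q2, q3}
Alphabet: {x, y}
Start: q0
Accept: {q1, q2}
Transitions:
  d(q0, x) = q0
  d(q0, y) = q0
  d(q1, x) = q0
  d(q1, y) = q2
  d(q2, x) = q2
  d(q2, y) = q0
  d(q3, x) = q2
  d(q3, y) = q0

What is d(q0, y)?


Looking up transition d(q0, y)

q0


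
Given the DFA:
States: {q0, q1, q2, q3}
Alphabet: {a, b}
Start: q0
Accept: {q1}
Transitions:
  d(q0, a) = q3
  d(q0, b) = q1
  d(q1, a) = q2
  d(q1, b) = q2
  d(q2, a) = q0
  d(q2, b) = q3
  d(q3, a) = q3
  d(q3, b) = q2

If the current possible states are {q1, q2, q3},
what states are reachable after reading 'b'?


Apply transition on 'b' from each current state:
  d(q1, b) = q2
  d(q2, b) = q3
  d(q3, b) = q2

{q2, q3}


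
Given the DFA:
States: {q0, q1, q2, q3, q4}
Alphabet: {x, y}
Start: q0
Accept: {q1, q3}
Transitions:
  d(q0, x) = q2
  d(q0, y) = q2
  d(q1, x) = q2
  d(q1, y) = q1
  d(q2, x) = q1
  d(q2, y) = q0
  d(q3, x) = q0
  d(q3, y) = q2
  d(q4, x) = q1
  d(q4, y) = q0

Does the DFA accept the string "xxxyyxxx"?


Trace: q0 -> q2 -> q1 -> q2 -> q0 -> q2 -> q1 -> q2 -> q1
Final state: q1
Accept states: {q1, q3}

Yes, accepted (final state q1 is an accept state)


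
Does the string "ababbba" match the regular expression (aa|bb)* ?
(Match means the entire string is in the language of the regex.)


|string| = 7; first = 'a'; last = 'a'

No, "ababbba" does not match (aa|bb)*


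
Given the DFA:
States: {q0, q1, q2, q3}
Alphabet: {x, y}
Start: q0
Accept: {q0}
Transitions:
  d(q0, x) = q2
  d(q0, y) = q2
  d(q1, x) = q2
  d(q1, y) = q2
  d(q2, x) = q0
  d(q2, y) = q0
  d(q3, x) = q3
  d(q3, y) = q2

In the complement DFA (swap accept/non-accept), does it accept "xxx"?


Trace: q0 -> q2 -> q0 -> q2
Final: q2
Original accept: {q0}
Complement: q2 is not in original accept

Yes, complement accepts (original rejects)


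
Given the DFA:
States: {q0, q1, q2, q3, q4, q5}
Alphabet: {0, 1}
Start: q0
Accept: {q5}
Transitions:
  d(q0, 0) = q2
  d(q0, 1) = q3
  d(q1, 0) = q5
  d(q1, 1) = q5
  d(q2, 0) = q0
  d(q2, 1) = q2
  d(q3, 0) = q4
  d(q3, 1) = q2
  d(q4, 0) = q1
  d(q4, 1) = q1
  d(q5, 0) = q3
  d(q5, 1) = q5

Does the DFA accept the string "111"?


Trace: q0 -> q3 -> q2 -> q2
Final state: q2
Accept states: {q5}

No, rejected (final state q2 is not an accept state)


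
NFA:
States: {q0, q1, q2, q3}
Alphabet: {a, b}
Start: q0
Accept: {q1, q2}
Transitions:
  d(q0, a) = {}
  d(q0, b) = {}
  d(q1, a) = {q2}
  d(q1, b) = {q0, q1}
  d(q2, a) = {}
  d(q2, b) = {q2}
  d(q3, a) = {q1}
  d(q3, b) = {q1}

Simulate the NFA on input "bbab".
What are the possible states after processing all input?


Start: {q0}
  --b--> {}
  --b--> {}
  --a--> {}
  --b--> {}

{} (empty set, no valid transitions)


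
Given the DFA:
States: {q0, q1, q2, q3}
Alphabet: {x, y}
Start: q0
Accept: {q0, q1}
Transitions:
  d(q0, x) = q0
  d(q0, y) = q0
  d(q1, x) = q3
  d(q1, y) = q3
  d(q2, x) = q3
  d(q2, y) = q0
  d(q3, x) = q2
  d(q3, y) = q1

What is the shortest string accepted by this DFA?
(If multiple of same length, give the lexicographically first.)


BFS by string length (lex-first path to each state shown):
  len 0: q0<-""
Found accept state at length 0.

"" (empty string)


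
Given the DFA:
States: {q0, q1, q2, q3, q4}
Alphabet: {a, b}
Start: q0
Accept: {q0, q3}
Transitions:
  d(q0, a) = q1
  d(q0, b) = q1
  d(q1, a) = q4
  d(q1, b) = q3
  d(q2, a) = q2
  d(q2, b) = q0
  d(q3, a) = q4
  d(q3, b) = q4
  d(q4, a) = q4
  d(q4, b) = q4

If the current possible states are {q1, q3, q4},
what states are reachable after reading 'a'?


Apply transition on 'a' from each current state:
  d(q1, a) = q4
  d(q3, a) = q4
  d(q4, a) = q4

{q4}


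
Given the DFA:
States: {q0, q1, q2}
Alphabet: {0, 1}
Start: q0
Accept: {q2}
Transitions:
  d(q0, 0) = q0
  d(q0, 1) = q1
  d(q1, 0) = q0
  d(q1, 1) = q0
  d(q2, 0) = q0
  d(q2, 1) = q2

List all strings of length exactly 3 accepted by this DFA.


All strings of length 3: 8 total
Accepted: 0

None


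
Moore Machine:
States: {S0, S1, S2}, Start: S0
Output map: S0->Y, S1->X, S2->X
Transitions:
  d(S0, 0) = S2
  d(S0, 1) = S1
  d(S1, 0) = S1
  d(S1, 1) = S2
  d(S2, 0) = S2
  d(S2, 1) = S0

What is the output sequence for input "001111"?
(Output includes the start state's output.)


Start: S0 (output Y)
  --0--> S2 (output X)
  --0--> S2 (output X)
  --1--> S0 (output Y)
  --1--> S1 (output X)
  --1--> S2 (output X)
  --1--> S0 (output Y)

"YXXYXXY"


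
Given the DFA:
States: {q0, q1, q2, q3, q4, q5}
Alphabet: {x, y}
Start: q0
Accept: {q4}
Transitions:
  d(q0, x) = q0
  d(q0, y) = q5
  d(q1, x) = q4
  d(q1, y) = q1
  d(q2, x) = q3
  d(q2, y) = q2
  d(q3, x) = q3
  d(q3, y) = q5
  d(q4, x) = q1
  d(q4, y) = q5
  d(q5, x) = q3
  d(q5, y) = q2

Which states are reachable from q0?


BFS from q0:
  layer 0: {q0}
  layer 1: {q5}
  layer 2: {q2, q3}

{q0, q2, q3, q5}


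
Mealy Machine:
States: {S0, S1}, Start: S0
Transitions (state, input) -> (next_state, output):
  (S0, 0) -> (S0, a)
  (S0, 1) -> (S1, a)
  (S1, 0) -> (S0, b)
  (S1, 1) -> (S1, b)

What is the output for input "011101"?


Step-by-step:
  (S0, 0) -> (S0, a)
  (S0, 1) -> (S1, a)
  (S1, 1) -> (S1, b)
  (S1, 1) -> (S1, b)
  (S1, 0) -> (S0, b)
  (S0, 1) -> (S1, a)

"aabbba"


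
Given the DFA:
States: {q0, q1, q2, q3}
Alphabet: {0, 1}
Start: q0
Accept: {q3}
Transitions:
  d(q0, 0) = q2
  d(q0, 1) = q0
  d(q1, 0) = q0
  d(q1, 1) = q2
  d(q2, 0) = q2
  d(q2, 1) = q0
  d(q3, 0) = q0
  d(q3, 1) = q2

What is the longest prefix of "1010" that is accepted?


Run the DFA, marking each prefix where the state is accepting:
  "" -> q0 [reject]
  "1" -> q0 [reject]
  "10" -> q2 [reject]
  "101" -> q0 [reject]
  "1010" -> q2 [reject]

No prefix is accepted


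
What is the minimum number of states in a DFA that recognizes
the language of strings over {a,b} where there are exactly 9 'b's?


States: count = 0, 1, ..., 9 (that's 10 states), plus a dead state for count > 9.
Total: 10 + 1 = 11. Accept = count-9 state.

11


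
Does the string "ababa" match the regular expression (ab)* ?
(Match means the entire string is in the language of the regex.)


|string| = 5; first = 'a'; last = 'a'

No, "ababa" does not match (ab)*


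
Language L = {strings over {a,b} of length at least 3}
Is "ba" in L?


length = 2

No, "ba" is not in L


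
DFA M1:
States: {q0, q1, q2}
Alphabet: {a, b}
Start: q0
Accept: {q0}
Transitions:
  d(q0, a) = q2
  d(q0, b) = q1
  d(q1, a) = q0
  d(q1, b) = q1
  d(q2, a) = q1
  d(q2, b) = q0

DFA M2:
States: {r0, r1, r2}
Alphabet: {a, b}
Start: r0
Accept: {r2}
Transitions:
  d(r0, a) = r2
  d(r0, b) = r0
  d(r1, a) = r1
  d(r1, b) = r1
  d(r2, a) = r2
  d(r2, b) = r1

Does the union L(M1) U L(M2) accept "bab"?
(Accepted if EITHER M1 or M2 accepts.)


M1: final=q1 accepted=False
M2: final=r1 accepted=False

No, union rejects (neither accepts)


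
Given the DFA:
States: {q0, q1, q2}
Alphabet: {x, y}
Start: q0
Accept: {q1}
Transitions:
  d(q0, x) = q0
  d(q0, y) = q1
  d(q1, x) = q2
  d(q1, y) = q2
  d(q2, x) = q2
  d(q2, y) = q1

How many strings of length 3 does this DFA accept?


Enumerating all length-3 strings:
  "xxx" -> q0 [reject]
  "xxy" -> q1 [accept]
  "xyx" -> q2 [reject]
  "xyy" -> q2 [reject]
  "yxx" -> q2 [reject]
  "yxy" -> q1 [accept]
  "yyx" -> q2 [reject]
  "yyy" -> q1 [accept]

3 out of 8
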